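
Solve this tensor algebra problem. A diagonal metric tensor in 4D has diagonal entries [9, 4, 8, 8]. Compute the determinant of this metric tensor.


For a diagonal metric, the determinant is the product of diagonal entries.
Diagonal entries: 9, 4, 8, 8
det(g) = 9 * 4 * 8 * 8 = 2304

2304


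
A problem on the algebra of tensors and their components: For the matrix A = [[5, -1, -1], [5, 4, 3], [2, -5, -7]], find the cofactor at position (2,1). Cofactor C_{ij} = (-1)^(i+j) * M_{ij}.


To find cofactor C_{21}, delete row 2 and column 1.
The resulting 2x2 submatrix is: [[-1, -1], [-5, -7]]
Minor M_{21} = -1*-7 - -1*-5
  = 7 - 5 = 2
Sign = (-1)^(2+1) = (-1)^3 = -1
Cofactor C_{21} = -1 * 2 = -2

-2


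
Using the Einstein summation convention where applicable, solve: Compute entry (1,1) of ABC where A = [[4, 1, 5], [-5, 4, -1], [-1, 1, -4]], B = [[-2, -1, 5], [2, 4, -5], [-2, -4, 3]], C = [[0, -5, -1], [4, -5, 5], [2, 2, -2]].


(ABC)_{11} = sum_m (AB)_{1m} C_{m1}. First compute row 1 of AB.
(AB)_{11} = 4*-2 + 1*2 + 5*-2 = -16
(AB)_{12} = 4*-1 + 1*4 + 5*-4 = -20
(AB)_{13} = 4*5 + 1*-5 + 5*3 = 30
Now contract with column 1 of C:
(AB)_{11} * C_{11} = -16 * 0 = 0
(AB)_{12} * C_{21} = -20 * 4 = -80
(AB)_{13} * C_{31} = 30 * 2 = 60
(ABC)_{11} = 0 + -80 + 60 = -20

-20


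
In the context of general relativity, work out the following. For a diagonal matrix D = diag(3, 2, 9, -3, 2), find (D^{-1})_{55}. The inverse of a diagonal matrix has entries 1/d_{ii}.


For a diagonal matrix, the inverse has entries (D^{-1})_{ii} = 1/d_{ii}.
The diagonal entries are: d_{11} = 3, d_{22} = 2, d_{33} = 9, d_{44} = -3, d_{55} = 2
We need (D^{-1})_{55} = 1/d_{55} = 1/2 = 1/2

1/2


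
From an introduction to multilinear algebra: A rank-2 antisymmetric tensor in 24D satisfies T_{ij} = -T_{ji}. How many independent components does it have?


An antisymmetric rank-2 tensor satisfies A_{ij} = -A_{ji}, so diagonal entries are zero.
The independent components are the upper-triangular entries: C(n, 2) = n(n-1)/2.
n = 24
C(24, 2) = 24 * 23 / 2 = 552 / 2 = 276

276


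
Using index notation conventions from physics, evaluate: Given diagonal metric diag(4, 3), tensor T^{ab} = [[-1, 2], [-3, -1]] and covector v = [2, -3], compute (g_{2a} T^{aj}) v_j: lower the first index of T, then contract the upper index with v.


Step 1: lower the first index. For a diagonal metric, g_{ia} T^{aj} = g_{ii} T^{ij} (no sum on i).
g_{22} = 3
S_2{}^1 = 3 * T^{21} = 3 * -3 = -9
S_2{}^2 = 3 * T^{22} = 3 * -1 = -3
Step 2: contract S_2{}^j with v_j.
S_2{}^1 * v_1 = -9 * 2 = -18
S_2{}^2 * v_2 = -3 * -3 = 9
Result = -18 + 9 = -9

-9


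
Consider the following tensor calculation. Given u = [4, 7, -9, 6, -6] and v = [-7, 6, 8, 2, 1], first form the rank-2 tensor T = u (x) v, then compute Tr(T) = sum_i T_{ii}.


The outer product gives T_{ij} = u_i v_j.
The trace (contraction) is Tr(T) = sum_i T_{ii} = sum_i u_i v_i.
Diagonal entries:
T_{11} = u_1 * v_1 = 4 * -7 = -28
T_{22} = u_2 * v_2 = 7 * 6 = 42
T_{33} = u_3 * v_3 = -9 * 8 = -72
T_{44} = u_4 * v_4 = 6 * 2 = 12
T_{55} = u_5 * v_5 = -6 * 1 = -6
Tr(T) = -28 + 42 + -72 + 12 + -6 = -52

-52


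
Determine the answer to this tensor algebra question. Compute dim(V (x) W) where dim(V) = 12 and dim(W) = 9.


The dimension of a tensor product is the product of dimensions.
dim(V) = 12, dim(W) = 9
dim(V (x) W) = 12 * 9 = 108

108


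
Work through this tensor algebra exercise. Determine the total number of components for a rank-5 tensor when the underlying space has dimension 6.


The number of components of a rank-r tensor in d dimensions is d^r.
Here d = 6 and r = 5.
6^5 = 7776

7776


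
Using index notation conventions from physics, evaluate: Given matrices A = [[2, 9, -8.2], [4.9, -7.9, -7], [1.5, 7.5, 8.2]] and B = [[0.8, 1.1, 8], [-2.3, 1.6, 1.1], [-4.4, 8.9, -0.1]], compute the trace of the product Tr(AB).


Tr(AB) = sum_i (AB)_{ii} where (AB)_{ii} = sum_k A_{ik} B_{ki}.
(AB)_{11} = 2*0.8 + 9*-2.3 + -8.2*-4.4 = 16.98
(AB)_{22} = 4.9*1.1 + -7.9*1.6 + -7*8.9 = -69.55
(AB)_{33} = 1.5*8 + 7.5*1.1 + 8.2*-0.1 = 19.43
Tr(AB) = 16.98 + -69.55 + 19.43 = -33.14

-33.14


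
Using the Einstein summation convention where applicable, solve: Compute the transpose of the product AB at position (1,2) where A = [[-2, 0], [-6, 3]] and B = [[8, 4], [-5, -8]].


(AB)^T_{ij} = (AB)_{ji} = sum_k A_{jk} B_{ki}.
For i=1, j=2 we need (AB)_{21}:
A_{21} * B_{11} = -6 * 8 = -48
A_{22} * B_{21} = 3 * -5 = -15
Sum = -48 + -15 = -63

-63


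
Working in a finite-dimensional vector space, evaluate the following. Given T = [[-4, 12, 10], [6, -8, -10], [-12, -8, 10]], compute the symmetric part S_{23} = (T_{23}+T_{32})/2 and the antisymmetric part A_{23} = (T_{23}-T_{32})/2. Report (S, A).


T_{23} = -10
T_{32} = -8
S_{23} = (-10 + -8)/2 = -18/2 = -9
A_{23} = (-10 - -8)/2 = -2/2 = -1
Check: S + A = -9 + -1 = -10 = T_{23}.

(-9, -1)


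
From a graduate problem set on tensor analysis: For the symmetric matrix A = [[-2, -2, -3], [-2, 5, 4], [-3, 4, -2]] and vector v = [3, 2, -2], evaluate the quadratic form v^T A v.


First compute Av:
(Av)_1 = -2*3 + -2*2 + -3*-2 = -4
(Av)_2 = -2*3 + 5*2 + 4*-2 = -4
(Av)_3 = -3*3 + 4*2 + -2*-2 = 3
Av = [-4, -4, 3]
Then v^T (Av) = 3*-4 + 2*-4 + -2*3
= -12 + -8 + -6 = -26

-26


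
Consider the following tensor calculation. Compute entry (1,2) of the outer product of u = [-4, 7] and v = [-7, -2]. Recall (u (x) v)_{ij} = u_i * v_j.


The outer product entry T_{ij} = u_i * v_j.
We need i=1, j=2.
u_1 = -4, v_2 = -2
T_{1,2} = -4 * -2 = 8

8


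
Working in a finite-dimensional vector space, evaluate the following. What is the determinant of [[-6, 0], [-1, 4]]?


For a 2x2 matrix [[a, b], [c, d]], det = a*d - b*c.
a = -6, b = 0, c = -1, d = 4
a*d = -6 * 4 = -24
b*c = 0 * -1 = 0
det = -24 - 0 = -24

-24


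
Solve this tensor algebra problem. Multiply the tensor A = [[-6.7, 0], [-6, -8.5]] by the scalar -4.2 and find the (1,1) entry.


Scalar multiplication: (cA)_{ij} = c * A_{ij}.
c = -4.2
A_{11} = -6.7
(cA)_{11} = -4.2 * -6.7 = 28.14

28.14


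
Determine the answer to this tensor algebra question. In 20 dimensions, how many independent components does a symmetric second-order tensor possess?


A symmetric rank-2 tensor in d dimensions has d(d+1)/2 independent components.
d = 20
d(d+1)/2 = 20 * 21 / 2 = 420 / 2 = 210

210


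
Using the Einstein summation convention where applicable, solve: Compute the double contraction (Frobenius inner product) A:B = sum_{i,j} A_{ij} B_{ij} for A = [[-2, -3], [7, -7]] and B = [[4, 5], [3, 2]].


A:B = sum over all i,j of A_{ij} * B_{ij}.
Row 1: -2*4=-8, -3*5=-15 => row sum = -23
Row 2: 7*3=21, -7*2=-14 => row sum = 7
Total = -23 + 7 = -16

-16


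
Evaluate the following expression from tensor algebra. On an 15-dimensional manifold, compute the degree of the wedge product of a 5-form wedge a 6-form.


The degree of a wedge product is the sum of the degrees of the individual forms.
Degrees: 5, 6
Total degree = 5 + 6 = 11

11


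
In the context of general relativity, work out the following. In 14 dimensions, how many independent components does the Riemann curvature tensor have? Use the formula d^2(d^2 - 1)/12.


The Riemann tensor in d dimensions has d^2(d^2 - 1)/12 independent components.
d = 14, so d^2 = 196
d^2 - 1 = 195
d^2(d^2 - 1) = 196 * 195 = 38220
Divide by 12: 38220 / 12 = 3185

3185


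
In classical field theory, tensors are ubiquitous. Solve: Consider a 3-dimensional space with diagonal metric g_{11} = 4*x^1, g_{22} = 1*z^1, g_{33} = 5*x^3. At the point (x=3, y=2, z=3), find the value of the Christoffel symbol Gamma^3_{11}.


For a diagonal metric, Gamma^k_{ij} = (1/2) g^{kk} (dg_{ik}/dx_j + dg_{jk}/dx_i - dg_{ij}/dx_k).
The metric is diagonal, so g_{ab} = 0 for a != b.
At the given point: g_{11} = 12, g_{22} = 3, g_{33} = 135
g^{33} = 1/135
dg_{13}/dx_1 = 0 (off-diagonal)
dg_{13}/dx_1 = 0 (off-diagonal)
dg_{11}/dx_3 = dg_{11}/dx_3 = 0
Numerator = 0 + 0 - 0 = 0
Gamma^3_{11} = 0 / (2 * 135) = 0

0


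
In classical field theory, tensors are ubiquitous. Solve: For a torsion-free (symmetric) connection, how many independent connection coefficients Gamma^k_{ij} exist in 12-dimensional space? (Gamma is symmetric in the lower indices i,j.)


Christoffel symbols Gamma^k_{ij} are symmetric in i,j, so there are d * d(d+1)/2 independent symbols.
d = 12
d(d+1)/2 = 12 * 13 / 2 = 78
Total = 12 * 78 = 936

936


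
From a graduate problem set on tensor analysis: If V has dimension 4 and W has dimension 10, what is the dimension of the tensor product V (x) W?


The dimension of a tensor product is the product of dimensions.
dim(V) = 4, dim(W) = 10
dim(V (x) W) = 4 * 10 = 40

40


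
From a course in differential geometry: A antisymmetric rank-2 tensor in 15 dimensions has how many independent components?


A antisymmetric rank-2 tensor in d dimensions has d(d-1)/2 independent components.
d = 15
d(d-1)/2 = 15 * 14 / 2 = 210 / 2 = 105

105


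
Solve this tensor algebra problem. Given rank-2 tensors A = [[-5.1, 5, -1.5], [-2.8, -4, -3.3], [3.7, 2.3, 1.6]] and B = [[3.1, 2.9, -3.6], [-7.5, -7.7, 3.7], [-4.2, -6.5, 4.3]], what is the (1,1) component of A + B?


Tensor addition is component-wise: (A + B)_{ij} = A_{ij} + B_{ij}.
A_{11} = -5.1
B_{11} = 3.1
(A + B)_{11} = -5.1 + 3.1 = -2

-2


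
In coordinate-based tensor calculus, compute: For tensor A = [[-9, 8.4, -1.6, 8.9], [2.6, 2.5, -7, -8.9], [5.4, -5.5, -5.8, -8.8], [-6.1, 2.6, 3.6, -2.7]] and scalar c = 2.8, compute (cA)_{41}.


Scalar multiplication: (cA)_{ij} = c * A_{ij}.
c = 2.8
A_{41} = -6.1
(cA)_{41} = 2.8 * -6.1 = -17.08

-17.08


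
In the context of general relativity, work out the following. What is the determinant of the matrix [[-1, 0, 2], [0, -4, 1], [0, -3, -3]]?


Expanding along the first row, det(A) = a11*M_11 - a12*M_12 + a13*M_13, where M_1j is the (1,j) minor.
Minor M_11 = -4*-3 - 1*-3 = 15
Minor M_12 = 0*-3 - 1*0 = 0
Minor M_13 = 0*-3 - -4*0 = 0
det = -1*(15) - 0*(0) + 2*(0)
    = -15 - 0 + 0
    = -15

-15


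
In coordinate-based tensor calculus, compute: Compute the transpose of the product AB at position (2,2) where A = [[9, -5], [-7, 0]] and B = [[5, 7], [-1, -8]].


(AB)^T_{ij} = (AB)_{ji} = sum_k A_{jk} B_{ki}.
For i=2, j=2 we need (AB)_{22}:
A_{21} * B_{12} = -7 * 7 = -49
A_{22} * B_{22} = 0 * -8 = 0
Sum = -49 + 0 = -49

-49


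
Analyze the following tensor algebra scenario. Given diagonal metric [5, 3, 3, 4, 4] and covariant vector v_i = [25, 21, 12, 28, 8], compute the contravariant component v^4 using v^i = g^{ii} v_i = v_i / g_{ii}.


To raise an index with a diagonal metric: v^i = v_i / g_{ii}.
For index 4: v_4 = 28, g_{44} = 4
v^4 = 28 / 4 = 7

7


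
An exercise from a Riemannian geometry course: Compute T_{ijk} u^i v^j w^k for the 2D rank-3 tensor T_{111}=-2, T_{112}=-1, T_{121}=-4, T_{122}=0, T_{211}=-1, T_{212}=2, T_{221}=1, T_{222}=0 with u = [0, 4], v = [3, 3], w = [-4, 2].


S = sum over i,j,k of T_{ijk} u_i v_j w_k. Expanding all 8 terms:
T_{111}*u_1*v_1*w_1 = -2*0*3*-4 = 0  (running total: 0)
T_{112}*u_1*v_1*w_2 = -1*0*3*2 = 0  (running total: 0)
T_{121}*u_1*v_2*w_1 = -4*0*3*-4 = 0  (running total: 0)
T_{122}*u_1*v_2*w_2 = 0*0*3*2 = 0  (running total: 0)
T_{211}*u_2*v_1*w_1 = -1*4*3*-4 = 48  (running total: 48)
T_{212}*u_2*v_1*w_2 = 2*4*3*2 = 48  (running total: 96)
T_{221}*u_2*v_2*w_1 = 1*4*3*-4 = -48  (running total: 48)
T_{222}*u_2*v_2*w_2 = 0*4*3*2 = 0  (running total: 48)
S = 48

48


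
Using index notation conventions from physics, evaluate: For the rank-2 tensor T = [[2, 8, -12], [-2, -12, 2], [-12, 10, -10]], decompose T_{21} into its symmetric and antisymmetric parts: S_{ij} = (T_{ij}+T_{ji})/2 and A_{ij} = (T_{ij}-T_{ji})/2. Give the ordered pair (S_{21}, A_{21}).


T_{21} = -2
T_{12} = 8
S_{21} = (-2 + 8)/2 = 6/2 = 3
A_{21} = (-2 - 8)/2 = -10/2 = -5
Check: S + A = 3 + -5 = -2 = T_{21}.

(3, -5)


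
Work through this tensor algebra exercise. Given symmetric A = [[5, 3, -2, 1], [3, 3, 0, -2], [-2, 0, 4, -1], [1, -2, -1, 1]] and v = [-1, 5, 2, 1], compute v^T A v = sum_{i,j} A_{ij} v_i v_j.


First compute Av:
(Av)_1 = 5*-1 + 3*5 + -2*2 + 1*1 = 7
(Av)_2 = 3*-1 + 3*5 + 0*2 + -2*1 = 10
(Av)_3 = -2*-1 + 0*5 + 4*2 + -1*1 = 9
(Av)_4 = 1*-1 + -2*5 + -1*2 + 1*1 = -12
Av = [7, 10, 9, -12]
Then v^T (Av) = -1*7 + 5*10 + 2*9 + 1*-12
= -7 + 50 + 18 + -12 = 49

49


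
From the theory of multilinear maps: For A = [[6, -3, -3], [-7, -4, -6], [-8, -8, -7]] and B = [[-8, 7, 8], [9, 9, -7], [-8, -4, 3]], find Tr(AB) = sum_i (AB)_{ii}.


Tr(AB) = sum_i (AB)_{ii} where (AB)_{ii} = sum_k A_{ik} B_{ki}.
(AB)_{11} = 6*-8 + -3*9 + -3*-8 = -51
(AB)_{22} = -7*7 + -4*9 + -6*-4 = -61
(AB)_{33} = -8*8 + -8*-7 + -7*3 = -29
Tr(AB) = -51 + -61 + -29 = -141

-141


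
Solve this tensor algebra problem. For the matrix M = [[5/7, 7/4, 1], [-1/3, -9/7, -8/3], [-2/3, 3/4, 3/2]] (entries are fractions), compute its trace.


The trace is the sum of diagonal entries.
Diagonal: M[1,1] = 5/7, M[2,2] = -9/7, M[3,3] = 3/2
Tr(M) = 5/7 + -9/7 + 3/2
Computing step by step:
After adding M[1,1]: 5/7
After adding M[2,2]: -4/7
After adding M[3,3]: 13/14
Tr(M) = 13/14

13/14


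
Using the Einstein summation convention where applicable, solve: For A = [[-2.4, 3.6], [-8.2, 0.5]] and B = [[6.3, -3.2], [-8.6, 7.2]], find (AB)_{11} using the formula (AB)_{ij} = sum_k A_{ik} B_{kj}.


(AB)_{ij} = sum_k A_{ik} B_{kj}.
For i=1, j=1:
A_{11} * B_{11} = -2.4 * 6.3 = -15.12
A_{12} * B_{21} = 3.6 * -8.6 = -30.96
Sum = -15.12 + -30.96 = -46.08

-46.08


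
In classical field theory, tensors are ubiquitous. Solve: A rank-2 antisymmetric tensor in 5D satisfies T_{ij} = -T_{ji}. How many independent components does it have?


An antisymmetric rank-2 tensor satisfies A_{ij} = -A_{ji}, so diagonal entries are zero.
The independent components are the upper-triangular entries: C(n, 2) = n(n-1)/2.
n = 5
C(5, 2) = 5 * 4 / 2 = 20 / 2 = 10

10


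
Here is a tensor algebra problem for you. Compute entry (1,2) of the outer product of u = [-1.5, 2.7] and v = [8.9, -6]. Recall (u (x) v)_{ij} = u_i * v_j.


The outer product entry T_{ij} = u_i * v_j.
We need i=1, j=2.
u_1 = -1.5, v_2 = -6
T_{1,2} = -1.5 * -6 = 9

9


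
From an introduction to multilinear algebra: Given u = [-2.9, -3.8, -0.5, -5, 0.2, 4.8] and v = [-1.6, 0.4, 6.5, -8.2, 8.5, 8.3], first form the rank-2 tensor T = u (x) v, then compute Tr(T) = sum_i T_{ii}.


The outer product gives T_{ij} = u_i v_j.
The trace (contraction) is Tr(T) = sum_i T_{ii} = sum_i u_i v_i.
Diagonal entries:
T_{11} = u_1 * v_1 = -2.9 * -1.6 = 4.64
T_{22} = u_2 * v_2 = -3.8 * 0.4 = -1.52
T_{33} = u_3 * v_3 = -0.5 * 6.5 = -3.25
T_{44} = u_4 * v_4 = -5 * -8.2 = 41
T_{55} = u_5 * v_5 = 0.2 * 8.5 = 1.7
T_{66} = u_6 * v_6 = 4.8 * 8.3 = 39.84
Tr(T) = 4.64 + -1.52 + -3.25 + 41 + 1.7 + 39.84 = 82.41

82.41


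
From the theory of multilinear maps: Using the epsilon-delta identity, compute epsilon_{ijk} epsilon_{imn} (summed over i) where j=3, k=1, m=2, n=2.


Using the identity: epsilon_{ijk} epsilon_{imn} = delta_{jm} delta_{kn} - delta_{jn} delta_{km}.
delta_{32} = 0
delta_{12} = 0
delta_{32} = 0
delta_{12} = 0
Result = 0 * 0 - 0 * 0 = 0 - 0 = 0

0


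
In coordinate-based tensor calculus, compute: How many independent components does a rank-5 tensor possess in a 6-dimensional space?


The number of components of a rank-r tensor in d dimensions is d^r.
Here d = 6 and r = 5.
6^5 = 7776

7776


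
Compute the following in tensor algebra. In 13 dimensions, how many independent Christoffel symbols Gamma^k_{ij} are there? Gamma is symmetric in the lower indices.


Christoffel symbols Gamma^k_{ij} are symmetric in i,j, so there are d * d(d+1)/2 independent symbols.
d = 13
d(d+1)/2 = 13 * 14 / 2 = 91
Total = 13 * 91 = 1183

1183


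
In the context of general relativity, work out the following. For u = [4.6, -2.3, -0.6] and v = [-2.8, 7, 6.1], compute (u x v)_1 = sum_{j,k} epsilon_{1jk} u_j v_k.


(u x v)_1 = sum_{j,k} epsilon_{1jk} u_j v_k. Only permutations of (1,2,3) contribute; the two non-zero terms are:
eps_{123} u_2 v_3 = 1 * -2.3 * 6.1 = -14.03
eps_{132} u_3 v_2 = -1 * -0.6 * 7 = 4.2
(u x v)_1 = -9.83

-9.83


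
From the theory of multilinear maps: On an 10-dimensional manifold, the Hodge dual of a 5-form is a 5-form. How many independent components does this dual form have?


The Hodge dual of a p-form on an n-dimensional manifold is an (n-p)-form.
n = 10, p = 5, so dual degree = 10 - 5 = 5
The number of components is C(n, n-p) = C(10, 5) = 252

252


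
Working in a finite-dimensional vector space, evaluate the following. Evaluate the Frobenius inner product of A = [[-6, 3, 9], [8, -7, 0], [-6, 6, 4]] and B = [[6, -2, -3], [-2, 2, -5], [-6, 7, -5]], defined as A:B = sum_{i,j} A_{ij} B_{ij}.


A:B = sum over all i,j of A_{ij} * B_{ij}.
Row 1: -6*6=-36, 3*-2=-6, 9*-3=-27 => row sum = -69
Row 2: 8*-2=-16, -7*2=-14, 0*-5=0 => row sum = -30
Row 3: -6*-6=36, 6*7=42, 4*-5=-20 => row sum = 58
Total = -69 + -30 + 58 = -41

-41


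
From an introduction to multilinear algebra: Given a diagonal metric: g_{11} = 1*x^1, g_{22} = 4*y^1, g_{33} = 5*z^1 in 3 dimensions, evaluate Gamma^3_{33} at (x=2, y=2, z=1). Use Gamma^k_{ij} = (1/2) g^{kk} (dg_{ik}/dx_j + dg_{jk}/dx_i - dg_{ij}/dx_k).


For a diagonal metric, Gamma^k_{ij} = (1/2) g^{kk} (dg_{ik}/dx_j + dg_{jk}/dx_i - dg_{ij}/dx_k).
The metric is diagonal, so g_{ab} = 0 for a != b.
At the given point: g_{11} = 2, g_{22} = 8, g_{33} = 5
g^{33} = 1/5
dg_{33}/dx_3 = dg_{33}/dx_3 = 5
dg_{33}/dx_3 = dg_{33}/dx_3 = 5
dg_{33}/dx_3 = dg_{33}/dx_3 = 5
Numerator = 5 + 5 - 5 = 5
Gamma^3_{33} = 5 / (2 * 5) = 1/2

1/2


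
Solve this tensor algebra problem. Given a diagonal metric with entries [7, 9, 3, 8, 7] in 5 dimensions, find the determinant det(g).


For a diagonal metric, the determinant is the product of diagonal entries.
Diagonal entries: 7, 9, 3, 8, 7
det(g) = 7 * 9 * 3 * 8 * 7 = 10584

10584


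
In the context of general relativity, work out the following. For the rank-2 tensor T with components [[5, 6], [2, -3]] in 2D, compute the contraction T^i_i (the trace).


The contraction (trace) of a rank-2 tensor is the sum of its diagonal elements.
Diagonal entries: A[1,1] = 5, A[2,2] = -3
Tr(A) = 5 + -3 = 2

2


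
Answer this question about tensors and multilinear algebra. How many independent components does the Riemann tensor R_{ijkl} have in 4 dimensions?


The Riemann tensor in d dimensions has d^2(d^2 - 1)/12 independent components.
d = 4, so d^2 = 16
d^2 - 1 = 15
d^2(d^2 - 1) = 16 * 15 = 240
Divide by 12: 240 / 12 = 20

20


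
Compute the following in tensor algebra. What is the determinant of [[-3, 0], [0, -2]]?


For a 2x2 matrix [[a, b], [c, d]], det = a*d - b*c.
a = -3, b = 0, c = 0, d = -2
a*d = -3 * -2 = 6
b*c = 0 * 0 = 0
det = 6 - 0 = 6

6


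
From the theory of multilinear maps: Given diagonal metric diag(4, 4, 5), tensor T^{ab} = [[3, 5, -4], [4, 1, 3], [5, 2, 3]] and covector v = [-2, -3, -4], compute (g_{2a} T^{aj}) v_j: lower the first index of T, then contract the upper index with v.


Step 1: lower the first index. For a diagonal metric, g_{ia} T^{aj} = g_{ii} T^{ij} (no sum on i).
g_{22} = 4
S_2{}^1 = 4 * T^{21} = 4 * 4 = 16
S_2{}^2 = 4 * T^{22} = 4 * 1 = 4
S_2{}^3 = 4 * T^{23} = 4 * 3 = 12
Step 2: contract S_2{}^j with v_j.
S_2{}^1 * v_1 = 16 * -2 = -32
S_2{}^2 * v_2 = 4 * -3 = -12
S_2{}^3 * v_3 = 12 * -4 = -48
Result = -32 + -12 + -48 = -92

-92


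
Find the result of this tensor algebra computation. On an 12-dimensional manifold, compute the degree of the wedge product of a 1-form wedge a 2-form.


The degree of a wedge product is the sum of the degrees of the individual forms.
Degrees: 1, 2
Total degree = 1 + 2 = 3

3


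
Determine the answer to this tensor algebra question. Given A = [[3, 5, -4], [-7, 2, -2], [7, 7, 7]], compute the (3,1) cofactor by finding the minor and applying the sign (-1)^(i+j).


To find cofactor C_{31}, delete row 3 and column 1.
The resulting 2x2 submatrix is: [[5, -4], [2, -2]]
Minor M_{31} = 5*-2 - -4*2
  = -10 - -8 = -2
Sign = (-1)^(3+1) = (-1)^4 = 1
Cofactor C_{31} = 1 * -2 = -2

-2


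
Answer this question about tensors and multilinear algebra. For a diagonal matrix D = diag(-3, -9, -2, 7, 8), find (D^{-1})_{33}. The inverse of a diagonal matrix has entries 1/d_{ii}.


For a diagonal matrix, the inverse has entries (D^{-1})_{ii} = 1/d_{ii}.
The diagonal entries are: d_{11} = -3, d_{22} = -9, d_{33} = -2, d_{44} = 7, d_{55} = 8
We need (D^{-1})_{33} = 1/d_{33} = 1/-2 = -1/2

-1/2


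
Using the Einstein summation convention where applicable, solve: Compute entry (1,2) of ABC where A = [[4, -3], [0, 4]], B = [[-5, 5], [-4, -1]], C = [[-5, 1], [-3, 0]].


(ABC)_{12} = sum_m (AB)_{1m} C_{m2}. First compute row 1 of AB.
(AB)_{11} = 4*-5 + -3*-4 = -8
(AB)_{12} = 4*5 + -3*-1 = 23
Now contract with column 2 of C:
(AB)_{11} * C_{12} = -8 * 1 = -8
(AB)_{12} * C_{22} = 23 * 0 = 0
(ABC)_{12} = -8 + 0 = -8

-8


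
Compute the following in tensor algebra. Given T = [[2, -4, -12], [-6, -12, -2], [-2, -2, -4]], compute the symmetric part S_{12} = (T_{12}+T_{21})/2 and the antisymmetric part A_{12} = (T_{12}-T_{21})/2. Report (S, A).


T_{12} = -4
T_{21} = -6
S_{12} = (-4 + -6)/2 = -10/2 = -5
A_{12} = (-4 - -6)/2 = 2/2 = 1
Check: S + A = -5 + 1 = -4 = T_{12}.

(-5, 1)


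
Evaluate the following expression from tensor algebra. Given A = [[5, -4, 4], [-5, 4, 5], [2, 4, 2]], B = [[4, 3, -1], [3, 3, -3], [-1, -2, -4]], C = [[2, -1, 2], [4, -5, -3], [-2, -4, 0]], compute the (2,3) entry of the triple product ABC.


(ABC)_{23} = sum_m (AB)_{2m} C_{m3}. First compute row 2 of AB.
(AB)_{21} = -5*4 + 4*3 + 5*-1 = -13
(AB)_{22} = -5*3 + 4*3 + 5*-2 = -13
(AB)_{23} = -5*-1 + 4*-3 + 5*-4 = -27
Now contract with column 3 of C:
(AB)_{21} * C_{13} = -13 * 2 = -26
(AB)_{22} * C_{23} = -13 * -3 = 39
(AB)_{23} * C_{33} = -27 * 0 = 0
(ABC)_{23} = -26 + 39 + 0 = 13

13


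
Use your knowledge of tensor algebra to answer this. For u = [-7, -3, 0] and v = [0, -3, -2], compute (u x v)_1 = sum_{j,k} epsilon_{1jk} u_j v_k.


(u x v)_1 = sum_{j,k} epsilon_{1jk} u_j v_k. Only permutations of (1,2,3) contribute; the two non-zero terms are:
eps_{123} u_2 v_3 = 1 * -3 * -2 = 6
eps_{132} u_3 v_2 = -1 * 0 * -3 = 0
(u x v)_1 = 6

6


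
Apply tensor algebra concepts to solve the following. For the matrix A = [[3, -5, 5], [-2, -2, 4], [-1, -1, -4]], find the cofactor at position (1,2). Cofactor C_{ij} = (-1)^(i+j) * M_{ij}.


To find cofactor C_{12}, delete row 1 and column 2.
The resulting 2x2 submatrix is: [[-2, 4], [-1, -4]]
Minor M_{12} = -2*-4 - 4*-1
  = 8 - -4 = 12
Sign = (-1)^(1+2) = (-1)^3 = -1
Cofactor C_{12} = -1 * 12 = -12

-12


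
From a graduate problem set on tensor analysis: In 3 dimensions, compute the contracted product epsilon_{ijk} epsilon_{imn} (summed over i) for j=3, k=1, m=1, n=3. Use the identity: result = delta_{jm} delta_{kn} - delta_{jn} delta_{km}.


Using the identity: epsilon_{ijk} epsilon_{imn} = delta_{jm} delta_{kn} - delta_{jn} delta_{km}.
delta_{31} = 0
delta_{13} = 0
delta_{33} = 1
delta_{11} = 1
Result = 0 * 0 - 1 * 1 = 0 - 1 = -1

-1


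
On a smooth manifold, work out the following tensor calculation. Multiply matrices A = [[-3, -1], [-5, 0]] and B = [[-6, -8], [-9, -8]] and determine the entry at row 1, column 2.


(AB)_{ij} = sum_k A_{ik} B_{kj}.
For i=1, j=2:
A_{11} * B_{12} = -3 * -8 = 24
A_{12} * B_{22} = -1 * -8 = 8
Sum = 24 + 8 = 32

32


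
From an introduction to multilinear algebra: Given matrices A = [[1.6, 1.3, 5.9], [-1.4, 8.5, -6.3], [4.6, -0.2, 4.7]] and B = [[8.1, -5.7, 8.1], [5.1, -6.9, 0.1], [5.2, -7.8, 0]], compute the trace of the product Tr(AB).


Tr(AB) = sum_i (AB)_{ii} where (AB)_{ii} = sum_k A_{ik} B_{ki}.
(AB)_{11} = 1.6*8.1 + 1.3*5.1 + 5.9*5.2 = 50.27
(AB)_{22} = -1.4*-5.7 + 8.5*-6.9 + -6.3*-7.8 = -1.53
(AB)_{33} = 4.6*8.1 + -0.2*0.1 + 4.7*0 = 37.24
Tr(AB) = 50.27 + -1.53 + 37.24 = 85.98

85.98


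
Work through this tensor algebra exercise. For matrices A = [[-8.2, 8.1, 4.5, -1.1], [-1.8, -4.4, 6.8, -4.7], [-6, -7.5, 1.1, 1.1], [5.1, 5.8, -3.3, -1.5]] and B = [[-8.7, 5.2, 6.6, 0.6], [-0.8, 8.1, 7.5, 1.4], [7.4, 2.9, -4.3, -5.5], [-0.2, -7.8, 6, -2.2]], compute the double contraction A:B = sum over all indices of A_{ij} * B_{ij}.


A:B = sum over all i,j of A_{ij} * B_{ij}.
Row 1: -8.2*-8.7=71.34, 8.1*5.2=42.12, 4.5*6.6=29.7, -1.1*0.6=-0.66 => row sum = 142.5
Row 2: -1.8*-0.8=1.44, -4.4*8.1=-35.64, 6.8*7.5=51, -4.7*1.4=-6.58 => row sum = 10.22
Row 3: -6*7.4=-44.4, -7.5*2.9=-21.75, 1.1*-4.3=-4.73, 1.1*-5.5=-6.05 => row sum = -76.93
Row 4: 5.1*-0.2=-1.02, 5.8*-7.8=-45.24, -3.3*6=-19.8, -1.5*-2.2=3.3 => row sum = -62.76
Total = 142.5 + 10.22 + -76.93 + -62.76 = 13.03

13.03


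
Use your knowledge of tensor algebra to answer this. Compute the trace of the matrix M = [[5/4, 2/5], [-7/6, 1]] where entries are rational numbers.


The trace is the sum of diagonal entries.
Diagonal: M[1,1] = 5/4, M[2,2] = 1
Tr(M) = 5/4 + 1
Computing step by step:
After adding M[1,1]: 5/4
After adding M[2,2]: 9/4
Tr(M) = 9/4

9/4


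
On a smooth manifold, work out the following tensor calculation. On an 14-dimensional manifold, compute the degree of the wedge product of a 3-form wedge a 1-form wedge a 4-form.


The degree of a wedge product is the sum of the degrees of the individual forms.
Degrees: 3, 1, 4
Total degree = 3 + 1 + 4 = 8

8


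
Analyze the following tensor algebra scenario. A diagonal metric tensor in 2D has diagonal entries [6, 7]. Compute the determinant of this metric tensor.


For a diagonal metric, the determinant is the product of diagonal entries.
Diagonal entries: 6, 7
det(g) = 6 * 7 = 42

42


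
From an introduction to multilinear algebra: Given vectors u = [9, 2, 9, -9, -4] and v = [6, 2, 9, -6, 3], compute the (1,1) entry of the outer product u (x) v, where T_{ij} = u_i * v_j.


The outer product entry T_{ij} = u_i * v_j.
We need i=1, j=1.
u_1 = 9, v_1 = 6
T_{1,1} = 9 * 6 = 54

54


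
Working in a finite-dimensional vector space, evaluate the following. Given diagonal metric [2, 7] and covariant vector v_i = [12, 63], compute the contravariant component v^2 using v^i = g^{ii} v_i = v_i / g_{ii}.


To raise an index with a diagonal metric: v^i = v_i / g_{ii}.
For index 2: v_2 = 63, g_{22} = 7
v^2 = 63 / 7 = 9

9


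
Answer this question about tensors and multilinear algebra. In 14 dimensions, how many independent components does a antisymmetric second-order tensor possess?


A antisymmetric rank-2 tensor in d dimensions has d(d-1)/2 independent components.
d = 14
d(d-1)/2 = 14 * 13 / 2 = 182 / 2 = 91

91


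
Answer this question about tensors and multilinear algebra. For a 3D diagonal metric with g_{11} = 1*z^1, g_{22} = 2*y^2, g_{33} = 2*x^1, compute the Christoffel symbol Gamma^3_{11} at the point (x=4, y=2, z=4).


For a diagonal metric, Gamma^k_{ij} = (1/2) g^{kk} (dg_{ik}/dx_j + dg_{jk}/dx_i - dg_{ij}/dx_k).
The metric is diagonal, so g_{ab} = 0 for a != b.
At the given point: g_{11} = 4, g_{22} = 8, g_{33} = 8
g^{33} = 1/8
dg_{13}/dx_1 = 0 (off-diagonal)
dg_{13}/dx_1 = 0 (off-diagonal)
dg_{11}/dx_3 = dg_{11}/dx_3 = 1
Numerator = 0 + 0 - 1 = -1
Gamma^3_{11} = -1 / (2 * 8) = -1/16

-1/16


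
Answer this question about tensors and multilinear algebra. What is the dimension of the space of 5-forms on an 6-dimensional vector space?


The dimension of the space of p-forms on an n-dimensional space is C(n, p).
n = 6, p = 5
C(6, 5) = 6! / (5! * 1!) = 6

6


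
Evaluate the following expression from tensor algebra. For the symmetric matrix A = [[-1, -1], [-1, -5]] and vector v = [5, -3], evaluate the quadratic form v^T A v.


First compute Av:
(Av)_1 = -1*5 + -1*-3 = -2
(Av)_2 = -1*5 + -5*-3 = 10
Av = [-2, 10]
Then v^T (Av) = 5*-2 + -3*10
= -10 + -30 = -40

-40


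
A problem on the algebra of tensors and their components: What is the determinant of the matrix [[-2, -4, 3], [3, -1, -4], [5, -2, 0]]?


Expanding along the first row, det(A) = a11*M_11 - a12*M_12 + a13*M_13, where M_1j is the (1,j) minor.
Minor M_11 = -1*0 - -4*-2 = -8
Minor M_12 = 3*0 - -4*5 = 20
Minor M_13 = 3*-2 - -1*5 = -1
det = -2*(-8) - -4*(20) + 3*(-1)
    = 16 - -80 + -3
    = 93

93


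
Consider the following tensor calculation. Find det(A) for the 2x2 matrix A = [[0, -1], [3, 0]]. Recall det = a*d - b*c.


For a 2x2 matrix [[a, b], [c, d]], det = a*d - b*c.
a = 0, b = -1, c = 3, d = 0
a*d = 0 * 0 = 0
b*c = -1 * 3 = -3
det = 0 - -3 = 3

3


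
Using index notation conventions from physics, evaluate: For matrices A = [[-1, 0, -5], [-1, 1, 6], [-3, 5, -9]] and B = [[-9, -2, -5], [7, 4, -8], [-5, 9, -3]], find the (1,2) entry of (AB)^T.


(AB)^T_{ij} = (AB)_{ji} = sum_k A_{jk} B_{ki}.
For i=1, j=2 we need (AB)_{21}:
A_{21} * B_{11} = -1 * -9 = 9
A_{22} * B_{21} = 1 * 7 = 7
A_{23} * B_{31} = 6 * -5 = -30
Sum = 9 + 7 + -30 = -14

-14


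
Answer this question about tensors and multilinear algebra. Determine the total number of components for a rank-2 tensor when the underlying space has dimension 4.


The number of components of a rank-r tensor in d dimensions is d^r.
Here d = 4 and r = 2.
4^2 = 16

16


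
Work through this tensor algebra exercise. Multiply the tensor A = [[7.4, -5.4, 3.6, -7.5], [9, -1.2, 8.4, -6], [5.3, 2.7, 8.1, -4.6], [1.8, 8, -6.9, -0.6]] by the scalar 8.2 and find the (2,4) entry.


Scalar multiplication: (cA)_{ij} = c * A_{ij}.
c = 8.2
A_{24} = -6
(cA)_{24} = 8.2 * -6 = -49.2

-49.2


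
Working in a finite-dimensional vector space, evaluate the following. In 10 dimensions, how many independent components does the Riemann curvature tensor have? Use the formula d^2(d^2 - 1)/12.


The Riemann tensor in d dimensions has d^2(d^2 - 1)/12 independent components.
d = 10, so d^2 = 100
d^2 - 1 = 99
d^2(d^2 - 1) = 100 * 99 = 9900
Divide by 12: 9900 / 12 = 825

825


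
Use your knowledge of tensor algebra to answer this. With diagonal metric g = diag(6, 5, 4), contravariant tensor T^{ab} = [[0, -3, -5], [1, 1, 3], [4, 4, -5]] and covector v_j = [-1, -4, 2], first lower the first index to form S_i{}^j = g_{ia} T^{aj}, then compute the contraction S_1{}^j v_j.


Step 1: lower the first index. For a diagonal metric, g_{ia} T^{aj} = g_{ii} T^{ij} (no sum on i).
g_{11} = 6
S_1{}^1 = 6 * T^{11} = 6 * 0 = 0
S_1{}^2 = 6 * T^{12} = 6 * -3 = -18
S_1{}^3 = 6 * T^{13} = 6 * -5 = -30
Step 2: contract S_1{}^j with v_j.
S_1{}^1 * v_1 = 0 * -1 = 0
S_1{}^2 * v_2 = -18 * -4 = 72
S_1{}^3 * v_3 = -30 * 2 = -60
Result = 0 + 72 + -60 = 12

12


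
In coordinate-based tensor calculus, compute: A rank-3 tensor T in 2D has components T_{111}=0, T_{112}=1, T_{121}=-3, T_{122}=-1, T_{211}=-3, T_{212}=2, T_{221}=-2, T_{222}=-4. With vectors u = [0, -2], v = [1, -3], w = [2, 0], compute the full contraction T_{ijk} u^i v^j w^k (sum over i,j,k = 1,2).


S = sum over i,j,k of T_{ijk} u_i v_j w_k. Expanding all 8 terms:
T_{111}*u_1*v_1*w_1 = 0*0*1*2 = 0  (running total: 0)
T_{112}*u_1*v_1*w_2 = 1*0*1*0 = 0  (running total: 0)
T_{121}*u_1*v_2*w_1 = -3*0*-3*2 = 0  (running total: 0)
T_{122}*u_1*v_2*w_2 = -1*0*-3*0 = 0  (running total: 0)
T_{211}*u_2*v_1*w_1 = -3*-2*1*2 = 12  (running total: 12)
T_{212}*u_2*v_1*w_2 = 2*-2*1*0 = 0  (running total: 12)
T_{221}*u_2*v_2*w_1 = -2*-2*-3*2 = -24  (running total: -12)
T_{222}*u_2*v_2*w_2 = -4*-2*-3*0 = 0  (running total: -12)
S = -12

-12


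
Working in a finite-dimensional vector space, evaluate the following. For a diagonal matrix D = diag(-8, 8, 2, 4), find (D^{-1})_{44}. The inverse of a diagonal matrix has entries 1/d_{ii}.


For a diagonal matrix, the inverse has entries (D^{-1})_{ii} = 1/d_{ii}.
The diagonal entries are: d_{11} = -8, d_{22} = 8, d_{33} = 2, d_{44} = 4
We need (D^{-1})_{44} = 1/d_{44} = 1/4 = 1/4

1/4


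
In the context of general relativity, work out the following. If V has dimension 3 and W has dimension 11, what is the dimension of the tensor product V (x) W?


The dimension of a tensor product is the product of dimensions.
dim(V) = 3, dim(W) = 11
dim(V (x) W) = 3 * 11 = 33

33


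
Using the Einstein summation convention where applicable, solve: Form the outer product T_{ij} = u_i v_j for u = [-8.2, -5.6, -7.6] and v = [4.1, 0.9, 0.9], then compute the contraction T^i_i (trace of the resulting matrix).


The outer product gives T_{ij} = u_i v_j.
The trace (contraction) is Tr(T) = sum_i T_{ii} = sum_i u_i v_i.
Diagonal entries:
T_{11} = u_1 * v_1 = -8.2 * 4.1 = -33.62
T_{22} = u_2 * v_2 = -5.6 * 0.9 = -5.04
T_{33} = u_3 * v_3 = -7.6 * 0.9 = -6.84
Tr(T) = -33.62 + -5.04 + -6.84 = -45.5

-45.5


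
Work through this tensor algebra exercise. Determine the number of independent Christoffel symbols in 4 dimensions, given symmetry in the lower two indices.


Christoffel symbols Gamma^k_{ij} are symmetric in i,j, so there are d * d(d+1)/2 independent symbols.
d = 4
d(d+1)/2 = 4 * 5 / 2 = 10
Total = 4 * 10 = 40

40


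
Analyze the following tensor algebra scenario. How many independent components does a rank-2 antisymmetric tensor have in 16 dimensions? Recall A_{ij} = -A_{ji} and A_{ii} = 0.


An antisymmetric rank-2 tensor satisfies A_{ij} = -A_{ji}, so diagonal entries are zero.
The independent components are the upper-triangular entries: C(n, 2) = n(n-1)/2.
n = 16
C(16, 2) = 16 * 15 / 2 = 240 / 2 = 120

120


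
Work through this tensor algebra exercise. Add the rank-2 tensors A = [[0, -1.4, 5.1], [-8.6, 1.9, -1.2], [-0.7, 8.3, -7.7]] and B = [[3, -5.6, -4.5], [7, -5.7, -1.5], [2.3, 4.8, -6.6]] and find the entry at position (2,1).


Tensor addition is component-wise: (A + B)_{ij} = A_{ij} + B_{ij}.
A_{21} = -8.6
B_{21} = 7
(A + B)_{21} = -8.6 + 7 = -1.6

-1.6


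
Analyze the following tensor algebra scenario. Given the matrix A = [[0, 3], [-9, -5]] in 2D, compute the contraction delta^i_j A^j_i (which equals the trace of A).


The contraction (trace) of a rank-2 tensor is the sum of its diagonal elements.
Diagonal entries: A[1,1] = 0, A[2,2] = -5
Tr(A) = 0 + -5 = -5

-5


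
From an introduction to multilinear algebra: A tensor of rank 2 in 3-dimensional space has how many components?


The number of components of a rank-r tensor in d dimensions is d^r.
Here d = 3 and r = 2.
3^2 = 9

9


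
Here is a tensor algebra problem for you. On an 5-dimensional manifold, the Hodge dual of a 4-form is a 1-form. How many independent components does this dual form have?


The Hodge dual of a p-form on an n-dimensional manifold is an (n-p)-form.
n = 5, p = 4, so dual degree = 5 - 4 = 1
The number of components is C(n, n-p) = C(5, 1) = 5

5


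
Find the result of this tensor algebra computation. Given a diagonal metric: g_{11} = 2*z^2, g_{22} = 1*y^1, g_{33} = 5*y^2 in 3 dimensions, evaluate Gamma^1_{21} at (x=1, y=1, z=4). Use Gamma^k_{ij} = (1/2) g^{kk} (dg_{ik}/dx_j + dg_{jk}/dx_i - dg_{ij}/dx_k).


For a diagonal metric, Gamma^k_{ij} = (1/2) g^{kk} (dg_{ik}/dx_j + dg_{jk}/dx_i - dg_{ij}/dx_k).
The metric is diagonal, so g_{ab} = 0 for a != b.
At the given point: g_{11} = 32, g_{22} = 1, g_{33} = 5
g^{11} = 1/32
dg_{21}/dx_1 = 0 (off-diagonal)
dg_{11}/dx_2 = dg_{11}/dx_2 = 0
dg_{21}/dx_1 = 0 (off-diagonal)
Numerator = 0 + 0 - 0 = 0
Gamma^1_{21} = 0 / (2 * 32) = 0

0


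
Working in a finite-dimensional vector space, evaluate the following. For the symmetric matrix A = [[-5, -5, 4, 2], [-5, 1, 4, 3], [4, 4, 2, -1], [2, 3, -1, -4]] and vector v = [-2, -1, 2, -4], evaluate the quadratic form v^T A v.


First compute Av:
(Av)_1 = -5*-2 + -5*-1 + 4*2 + 2*-4 = 15
(Av)_2 = -5*-2 + 1*-1 + 4*2 + 3*-4 = 5
(Av)_3 = 4*-2 + 4*-1 + 2*2 + -1*-4 = -4
(Av)_4 = 2*-2 + 3*-1 + -1*2 + -4*-4 = 7
Av = [15, 5, -4, 7]
Then v^T (Av) = -2*15 + -1*5 + 2*-4 + -4*7
= -30 + -5 + -8 + -28 = -71

-71


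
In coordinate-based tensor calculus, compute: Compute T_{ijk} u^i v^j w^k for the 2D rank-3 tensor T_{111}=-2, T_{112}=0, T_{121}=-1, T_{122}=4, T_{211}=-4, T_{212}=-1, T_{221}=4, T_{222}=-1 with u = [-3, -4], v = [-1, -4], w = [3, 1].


S = sum over i,j,k of T_{ijk} u_i v_j w_k. Expanding all 8 terms:
T_{111}*u_1*v_1*w_1 = -2*-3*-1*3 = -18  (running total: -18)
T_{112}*u_1*v_1*w_2 = 0*-3*-1*1 = 0  (running total: -18)
T_{121}*u_1*v_2*w_1 = -1*-3*-4*3 = -36  (running total: -54)
T_{122}*u_1*v_2*w_2 = 4*-3*-4*1 = 48  (running total: -6)
T_{211}*u_2*v_1*w_1 = -4*-4*-1*3 = -48  (running total: -54)
T_{212}*u_2*v_1*w_2 = -1*-4*-1*1 = -4  (running total: -58)
T_{221}*u_2*v_2*w_1 = 4*-4*-4*3 = 192  (running total: 134)
T_{222}*u_2*v_2*w_2 = -1*-4*-4*1 = -16  (running total: 118)
S = 118

118


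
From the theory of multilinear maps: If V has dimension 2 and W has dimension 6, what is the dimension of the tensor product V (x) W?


The dimension of a tensor product is the product of dimensions.
dim(V) = 2, dim(W) = 6
dim(V (x) W) = 2 * 6 = 12

12


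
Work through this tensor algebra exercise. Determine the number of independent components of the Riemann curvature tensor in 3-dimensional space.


The Riemann tensor in d dimensions has d^2(d^2 - 1)/12 independent components.
d = 3, so d^2 = 9
d^2 - 1 = 8
d^2(d^2 - 1) = 9 * 8 = 72
Divide by 12: 72 / 12 = 6

6


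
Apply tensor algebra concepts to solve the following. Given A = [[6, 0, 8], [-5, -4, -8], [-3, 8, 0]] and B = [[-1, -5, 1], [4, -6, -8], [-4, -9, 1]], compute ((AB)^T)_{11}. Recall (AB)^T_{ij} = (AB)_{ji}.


(AB)^T_{ij} = (AB)_{ji} = sum_k A_{jk} B_{ki}.
For i=1, j=1 we need (AB)_{11}:
A_{11} * B_{11} = 6 * -1 = -6
A_{12} * B_{21} = 0 * 4 = 0
A_{13} * B_{31} = 8 * -4 = -32
Sum = -6 + 0 + -32 = -38

-38


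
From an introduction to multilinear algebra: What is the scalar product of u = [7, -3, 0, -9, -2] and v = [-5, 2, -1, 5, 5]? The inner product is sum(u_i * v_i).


The inner product u . v = sum of u_i * v_i.
Term-by-term: 7 * -5, -3 * 2, 0 * -1, -9 * 5, -2 * 5
Products: -35, -6, 0, -45, -10
Sum = -35 + -6 + 0 + -45 + -10 = -96

-96


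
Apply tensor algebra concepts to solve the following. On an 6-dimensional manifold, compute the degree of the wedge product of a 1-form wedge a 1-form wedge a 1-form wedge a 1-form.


The degree of a wedge product is the sum of the degrees of the individual forms.
Degrees: 1, 1, 1, 1
Total degree = 1 + 1 + 1 + 1 = 4

4


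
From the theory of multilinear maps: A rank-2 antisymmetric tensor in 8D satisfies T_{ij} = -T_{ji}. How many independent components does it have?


An antisymmetric rank-2 tensor satisfies A_{ij} = -A_{ji}, so diagonal entries are zero.
The independent components are the upper-triangular entries: C(n, 2) = n(n-1)/2.
n = 8
C(8, 2) = 8 * 7 / 2 = 56 / 2 = 28

28


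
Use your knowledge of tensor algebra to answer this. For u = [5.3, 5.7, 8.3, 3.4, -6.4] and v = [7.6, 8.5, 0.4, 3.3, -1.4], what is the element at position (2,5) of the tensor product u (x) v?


The outer product entry T_{ij} = u_i * v_j.
We need i=2, j=5.
u_2 = 5.7, v_5 = -1.4
T_{2,5} = 5.7 * -1.4 = -7.98

-7.98


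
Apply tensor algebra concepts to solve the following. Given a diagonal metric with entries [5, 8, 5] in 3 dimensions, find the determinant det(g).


For a diagonal metric, the determinant is the product of diagonal entries.
Diagonal entries: 5, 8, 5
det(g) = 5 * 8 * 5 = 200

200


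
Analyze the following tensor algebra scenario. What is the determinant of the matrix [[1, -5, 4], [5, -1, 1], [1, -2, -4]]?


Expanding along the first row, det(A) = a11*M_11 - a12*M_12 + a13*M_13, where M_1j is the (1,j) minor.
Minor M_11 = -1*-4 - 1*-2 = 6
Minor M_12 = 5*-4 - 1*1 = -21
Minor M_13 = 5*-2 - -1*1 = -9
det = 1*(6) - -5*(-21) + 4*(-9)
    = 6 - 105 + -36
    = -135

-135


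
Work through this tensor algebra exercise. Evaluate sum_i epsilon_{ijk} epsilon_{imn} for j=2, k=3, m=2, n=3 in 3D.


Using the identity: epsilon_{ijk} epsilon_{imn} = delta_{jm} delta_{kn} - delta_{jn} delta_{km}.
delta_{22} = 1
delta_{33} = 1
delta_{23} = 0
delta_{32} = 0
Result = 1 * 1 - 0 * 0 = 1 - 0 = 1

1
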